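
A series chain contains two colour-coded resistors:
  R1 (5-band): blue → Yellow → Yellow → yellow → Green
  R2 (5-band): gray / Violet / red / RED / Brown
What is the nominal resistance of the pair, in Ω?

R1: blue, yellow, yellow → 644; yellow ×10^4 → 6440000 Ω.
R2: grey, violet, red → 872; red ×10^2 → 87200 Ω.
Series: 6440000 + 87200 = 6527200 Ω.

6527200 Ω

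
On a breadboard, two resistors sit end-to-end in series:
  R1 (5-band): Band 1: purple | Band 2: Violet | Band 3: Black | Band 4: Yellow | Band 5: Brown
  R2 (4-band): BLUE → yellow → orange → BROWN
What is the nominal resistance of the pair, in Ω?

7764000 Ω

R1: violet, violet, black → 770; yellow ×10^4 → 7700000 Ω.
R2: blue, yellow → 64; orange ×10^3 → 64000 Ω.
Series: 7700000 + 64000 = 7764000 Ω.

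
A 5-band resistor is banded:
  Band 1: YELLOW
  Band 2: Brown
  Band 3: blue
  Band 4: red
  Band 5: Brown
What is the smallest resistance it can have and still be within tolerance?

Yellow → 4 (first significant figure)
Brown → 1 (second significant figure)
Blue → 6 (third significant figure)
Red → ×10^2 multiplier
Brown → ±1% tolerance
416 × 100 = 41600 Ω
Smallest = 41600 × (1 − 1/100) = 41184 Ω.

41184 Ω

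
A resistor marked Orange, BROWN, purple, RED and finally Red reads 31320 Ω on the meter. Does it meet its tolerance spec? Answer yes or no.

Orange → 3 (first significant figure)
Brown → 1 (second significant figure)
Violet → 7 (third significant figure)
Red → ×10^2 multiplier
Red → ±2% tolerance
317 × 100 = 31700 Ω
Allowed range: 31066 Ω to 32334 Ω.
31320 Ω lies inside that range.

yes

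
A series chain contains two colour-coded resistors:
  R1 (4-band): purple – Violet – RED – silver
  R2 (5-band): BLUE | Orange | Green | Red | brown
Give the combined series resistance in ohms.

71200 Ω

R1: violet, violet → 77; red ×10^2 → 7700 Ω.
R2: blue, orange, green → 635; red ×10^2 → 63500 Ω.
Series: 7700 + 63500 = 71200 Ω.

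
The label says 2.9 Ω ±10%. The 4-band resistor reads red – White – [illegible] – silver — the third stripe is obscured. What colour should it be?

gold

2.9 Ω = 29 × 10^-1.
The third band is the multiplier, 10^-1, which is gold.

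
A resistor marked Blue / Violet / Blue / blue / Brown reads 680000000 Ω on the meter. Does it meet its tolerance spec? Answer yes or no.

Blue → 6 (first significant figure)
Violet → 7 (second significant figure)
Blue → 6 (third significant figure)
Blue → ×10^6 multiplier
Brown → ±1% tolerance
676 × 1000000 = 676000000 Ω
Allowed range: 669240000 Ω to 682760000 Ω.
680000000 Ω lies inside that range.

yes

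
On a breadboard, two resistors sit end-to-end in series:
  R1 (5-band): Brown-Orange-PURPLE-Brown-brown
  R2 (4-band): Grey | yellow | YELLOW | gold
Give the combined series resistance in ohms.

R1: brown, orange, violet → 137; brown ×10 → 1370 Ω.
R2: grey, yellow → 84; yellow ×10^4 → 840000 Ω.
Series: 1370 + 840000 = 841370 Ω.

841370 Ω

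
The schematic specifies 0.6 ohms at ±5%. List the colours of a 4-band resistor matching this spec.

blue, black, silver, gold

0.6 Ω = 60 × 10^-2.
6 → blue
0 → black
Multiplier 10^-2 → silver.
±5% tolerance → gold.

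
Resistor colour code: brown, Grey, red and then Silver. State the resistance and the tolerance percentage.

Brown → 1 (first significant figure)
Grey → 8 (second significant figure)
Red → ×10^2 multiplier
Silver → ±10% tolerance
18 × 100 = 1800 Ω

1800 Ω ±10%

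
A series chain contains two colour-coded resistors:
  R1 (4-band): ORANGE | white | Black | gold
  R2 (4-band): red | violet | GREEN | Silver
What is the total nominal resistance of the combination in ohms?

R1: orange, white → 39; black ×1 → 39 Ω.
R2: red, violet → 27; green ×10^5 → 2700000 Ω.
Series: 39 + 2700000 = 2700039 Ω.

2700039 Ω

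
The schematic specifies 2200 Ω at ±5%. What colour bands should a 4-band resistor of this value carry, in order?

2200 Ω = 22 × 10^2.
2 → red
2 → red
Multiplier 10^2 → red.
±5% tolerance → gold.

red, red, red, gold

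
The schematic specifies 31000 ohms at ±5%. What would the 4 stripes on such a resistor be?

orange, brown, orange, gold

31000 Ω = 31 × 10^3.
3 → orange
1 → brown
Multiplier 10^3 → orange.
±5% tolerance → gold.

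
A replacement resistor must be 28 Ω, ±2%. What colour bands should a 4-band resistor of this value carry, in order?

red, grey, black, red

28 Ω = 28 × 10^0.
2 → red
8 → grey
Multiplier 10^0 → black.
±2% tolerance → red.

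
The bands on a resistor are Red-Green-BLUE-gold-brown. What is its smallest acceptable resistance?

Red → 2 (first significant figure)
Green → 5 (second significant figure)
Blue → 6 (third significant figure)
Gold → ×0.1 multiplier
Brown → ±1% tolerance
256 × 0.1 = 25.6 Ω
Smallest = 25.6 × (1 − 1/100) = 25.344 Ω.

25.344 Ω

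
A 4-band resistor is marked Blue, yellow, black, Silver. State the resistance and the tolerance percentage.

64 Ω ±10%

Blue → 6 (first significant figure)
Yellow → 4 (second significant figure)
Black → ×1 multiplier
Silver → ±10% tolerance
64 × 1 = 64 Ω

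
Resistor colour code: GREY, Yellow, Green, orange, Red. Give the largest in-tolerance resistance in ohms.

Grey → 8 (first significant figure)
Yellow → 4 (second significant figure)
Green → 5 (third significant figure)
Orange → ×10^3 multiplier
Red → ±2% tolerance
845 × 1000 = 845000 Ω
Largest = 845000 × (1 + 2/100) = 861900 Ω.

861900 Ω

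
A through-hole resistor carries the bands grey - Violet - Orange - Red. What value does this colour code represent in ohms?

87000 Ω

Grey → 8 (first significant figure)
Violet → 7 (second significant figure)
Orange → ×10^3 multiplier
87 × 1000 = 87000 Ω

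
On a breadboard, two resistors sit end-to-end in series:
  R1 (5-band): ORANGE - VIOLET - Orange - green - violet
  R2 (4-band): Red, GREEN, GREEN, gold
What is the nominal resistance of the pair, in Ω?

R1: orange, violet, orange → 373; green ×10^5 → 37300000 Ω.
R2: red, green → 25; green ×10^5 → 2500000 Ω.
Series: 37300000 + 2500000 = 39800000 Ω.

39800000 Ω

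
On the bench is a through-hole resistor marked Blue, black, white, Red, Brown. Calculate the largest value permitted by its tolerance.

Blue → 6 (first significant figure)
Black → 0 (second significant figure)
White → 9 (third significant figure)
Red → ×10^2 multiplier
Brown → ±1% tolerance
609 × 100 = 60900 Ω
Largest = 60900 × (1 + 1/100) = 61509 Ω.

61509 Ω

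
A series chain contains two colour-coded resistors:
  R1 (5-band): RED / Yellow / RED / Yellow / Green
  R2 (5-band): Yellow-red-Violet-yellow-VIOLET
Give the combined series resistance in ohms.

R1: red, yellow, red → 242; yellow ×10^4 → 2420000 Ω.
R2: yellow, red, violet → 427; yellow ×10^4 → 4270000 Ω.
Series: 2420000 + 4270000 = 6690000 Ω.

6690000 Ω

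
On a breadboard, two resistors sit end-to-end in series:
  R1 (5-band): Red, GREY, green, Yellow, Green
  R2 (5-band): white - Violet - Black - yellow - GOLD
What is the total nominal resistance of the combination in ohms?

12550000 Ω

R1: red, grey, green → 285; yellow ×10^4 → 2850000 Ω.
R2: white, violet, black → 970; yellow ×10^4 → 9700000 Ω.
Series: 2850000 + 9700000 = 12550000 Ω.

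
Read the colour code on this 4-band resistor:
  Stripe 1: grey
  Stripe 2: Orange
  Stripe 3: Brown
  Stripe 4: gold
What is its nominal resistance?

830 Ω

Grey → 8 (first significant figure)
Orange → 3 (second significant figure)
Brown → ×10 multiplier
83 × 10 = 830 Ω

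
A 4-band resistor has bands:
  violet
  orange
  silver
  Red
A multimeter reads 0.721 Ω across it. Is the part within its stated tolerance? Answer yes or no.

yes

Violet → 7 (first significant figure)
Orange → 3 (second significant figure)
Silver → ×0.01 multiplier
Red → ±2% tolerance
73 × 0.01 = 0.73 Ω
Allowed range: 0.7154 Ω to 0.7446 Ω.
0.721 Ω lies inside that range.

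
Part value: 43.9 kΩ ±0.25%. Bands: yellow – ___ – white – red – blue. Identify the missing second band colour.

orange

43900 Ω = 439 × 10^2.
The second band gives digit 3 of the significand, and 3 is orange.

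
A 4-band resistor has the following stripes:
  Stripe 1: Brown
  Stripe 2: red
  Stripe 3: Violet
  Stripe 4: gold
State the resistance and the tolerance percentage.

120000000 Ω ±5%

Brown → 1 (first significant figure)
Red → 2 (second significant figure)
Violet → ×10^7 multiplier
Gold → ±5% tolerance
12 × 10000000 = 120000000 Ω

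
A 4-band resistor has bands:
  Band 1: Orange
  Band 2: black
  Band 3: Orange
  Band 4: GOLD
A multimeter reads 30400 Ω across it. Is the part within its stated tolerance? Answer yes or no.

yes

Orange → 3 (first significant figure)
Black → 0 (second significant figure)
Orange → ×10^3 multiplier
Gold → ±5% tolerance
30 × 1000 = 30000 Ω
Allowed range: 28500 Ω to 31500 Ω.
30400 Ω lies inside that range.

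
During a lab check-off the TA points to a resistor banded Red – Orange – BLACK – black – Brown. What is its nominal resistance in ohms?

Red → 2 (first significant figure)
Orange → 3 (second significant figure)
Black → 0 (third significant figure)
Black → ×1 multiplier
230 × 1 = 230 Ω

230 Ω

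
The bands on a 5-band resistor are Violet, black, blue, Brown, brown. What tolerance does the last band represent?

±1%

The last band, brown, is the tolerance band.
Brown corresponds to ±1%.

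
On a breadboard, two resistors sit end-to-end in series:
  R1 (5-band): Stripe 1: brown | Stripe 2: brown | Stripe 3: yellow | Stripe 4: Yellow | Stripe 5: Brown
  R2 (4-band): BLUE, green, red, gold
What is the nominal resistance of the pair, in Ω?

1146500 Ω

R1: brown, brown, yellow → 114; yellow ×10^4 → 1140000 Ω.
R2: blue, green → 65; red ×10^2 → 6500 Ω.
Series: 1140000 + 6500 = 1146500 Ω.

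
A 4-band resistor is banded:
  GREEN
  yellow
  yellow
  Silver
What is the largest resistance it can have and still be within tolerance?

594000 Ω

Green → 5 (first significant figure)
Yellow → 4 (second significant figure)
Yellow → ×10^4 multiplier
Silver → ±10% tolerance
54 × 10000 = 540000 Ω
Largest = 540000 × (1 + 10/100) = 594000 Ω.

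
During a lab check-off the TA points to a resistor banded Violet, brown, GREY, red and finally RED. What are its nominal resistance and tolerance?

71800 Ω ±2%

Violet → 7 (first significant figure)
Brown → 1 (second significant figure)
Grey → 8 (third significant figure)
Red → ×10^2 multiplier
Red → ±2% tolerance
718 × 100 = 71800 Ω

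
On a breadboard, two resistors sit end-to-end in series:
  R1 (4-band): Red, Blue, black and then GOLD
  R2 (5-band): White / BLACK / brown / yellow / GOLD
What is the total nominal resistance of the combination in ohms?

9010026 Ω

R1: red, blue → 26; black ×1 → 26 Ω.
R2: white, black, brown → 901; yellow ×10^4 → 9010000 Ω.
Series: 26 + 9010000 = 9010026 Ω.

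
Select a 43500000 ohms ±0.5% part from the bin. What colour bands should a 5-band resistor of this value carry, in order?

yellow, orange, green, green, green

43500000 Ω = 435 × 10^5.
4 → yellow
3 → orange
5 → green
Multiplier 10^5 → green.
±0.5% tolerance → green.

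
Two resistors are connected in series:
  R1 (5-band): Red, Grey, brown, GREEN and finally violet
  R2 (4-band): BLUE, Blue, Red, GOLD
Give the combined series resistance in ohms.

28106600 Ω

R1: red, grey, brown → 281; green ×10^5 → 28100000 Ω.
R2: blue, blue → 66; red ×10^2 → 6600 Ω.
Series: 28100000 + 6600 = 28106600 Ω.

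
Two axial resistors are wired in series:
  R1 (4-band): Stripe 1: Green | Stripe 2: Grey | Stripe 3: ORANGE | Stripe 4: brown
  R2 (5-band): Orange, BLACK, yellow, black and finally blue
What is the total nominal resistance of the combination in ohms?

58304 Ω

R1: green, grey → 58; orange ×10^3 → 58000 Ω.
R2: orange, black, yellow → 304; black ×1 → 304 Ω.
Series: 58000 + 304 = 58304 Ω.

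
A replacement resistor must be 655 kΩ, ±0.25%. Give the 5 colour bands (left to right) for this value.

655000 Ω = 655 × 10^3.
6 → blue
5 → green
5 → green
Multiplier 10^3 → orange.
±0.25% tolerance → blue.

blue, green, green, orange, blue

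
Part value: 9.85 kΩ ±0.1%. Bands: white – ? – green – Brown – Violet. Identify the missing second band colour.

9850 Ω = 985 × 10^1.
The second band gives digit 8 of the significand, and 8 is grey.

grey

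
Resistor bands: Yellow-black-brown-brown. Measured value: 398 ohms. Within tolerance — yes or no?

Yellow → 4 (first significant figure)
Black → 0 (second significant figure)
Brown → ×10 multiplier
Brown → ±1% tolerance
40 × 10 = 400 Ω
Allowed range: 396 Ω to 404 Ω.
398 ohms lies inside that range.

yes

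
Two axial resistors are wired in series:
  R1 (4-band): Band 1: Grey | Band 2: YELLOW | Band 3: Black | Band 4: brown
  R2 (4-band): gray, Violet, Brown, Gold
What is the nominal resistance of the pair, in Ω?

954 Ω

R1: grey, yellow → 84; black ×1 → 84 Ω.
R2: grey, violet → 87; brown ×10 → 870 Ω.
Series: 84 + 870 = 954 Ω.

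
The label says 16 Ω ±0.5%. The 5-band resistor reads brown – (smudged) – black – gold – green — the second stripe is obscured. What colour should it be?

16 Ω = 160 × 10^-1.
The second band gives digit 6 of the significand, and 6 is blue.

blue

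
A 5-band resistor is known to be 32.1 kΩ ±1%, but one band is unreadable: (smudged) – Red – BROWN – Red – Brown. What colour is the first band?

32100 Ω = 321 × 10^2.
The first band gives digit 3 of the significand, and 3 is orange.

orange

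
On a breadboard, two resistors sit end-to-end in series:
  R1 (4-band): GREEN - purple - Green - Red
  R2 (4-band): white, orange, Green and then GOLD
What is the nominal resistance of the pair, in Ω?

15000000 Ω

R1: green, violet → 57; green ×10^5 → 5700000 Ω.
R2: white, orange → 93; green ×10^5 → 9300000 Ω.
Series: 5700000 + 9300000 = 15000000 Ω.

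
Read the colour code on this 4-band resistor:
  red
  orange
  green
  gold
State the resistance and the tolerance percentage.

Red → 2 (first significant figure)
Orange → 3 (second significant figure)
Green → ×10^5 multiplier
Gold → ±5% tolerance
23 × 100000 = 2300000 Ω

2300000 Ω ±5%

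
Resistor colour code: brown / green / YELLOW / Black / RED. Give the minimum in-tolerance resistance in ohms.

Brown → 1 (first significant figure)
Green → 5 (second significant figure)
Yellow → 4 (third significant figure)
Black → ×1 multiplier
Red → ±2% tolerance
154 × 1 = 154 Ω
Minimum = 154 × (1 − 2/100) = 150.92 Ω.

150.92 Ω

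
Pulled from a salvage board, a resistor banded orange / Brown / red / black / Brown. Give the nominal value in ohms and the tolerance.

312 Ω ±1%

Orange → 3 (first significant figure)
Brown → 1 (second significant figure)
Red → 2 (third significant figure)
Black → ×1 multiplier
Brown → ±1% tolerance
312 × 1 = 312 Ω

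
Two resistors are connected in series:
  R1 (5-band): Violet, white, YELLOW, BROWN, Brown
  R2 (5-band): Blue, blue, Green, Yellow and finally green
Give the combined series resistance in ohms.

6657940 Ω

R1: violet, white, yellow → 794; brown ×10 → 7940 Ω.
R2: blue, blue, green → 665; yellow ×10^4 → 6650000 Ω.
Series: 7940 + 6650000 = 6657940 Ω.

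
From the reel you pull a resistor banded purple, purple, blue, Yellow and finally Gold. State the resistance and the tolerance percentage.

Violet → 7 (first significant figure)
Violet → 7 (second significant figure)
Blue → 6 (third significant figure)
Yellow → ×10^4 multiplier
Gold → ±5% tolerance
776 × 10000 = 7760000 Ω

7760000 Ω ±5%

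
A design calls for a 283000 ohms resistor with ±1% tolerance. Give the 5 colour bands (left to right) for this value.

red, grey, orange, orange, brown

283000 Ω = 283 × 10^3.
2 → red
8 → grey
3 → orange
Multiplier 10^3 → orange.
±1% tolerance → brown.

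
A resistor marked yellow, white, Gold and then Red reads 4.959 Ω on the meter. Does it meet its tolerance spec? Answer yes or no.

Yellow → 4 (first significant figure)
White → 9 (second significant figure)
Gold → ×0.1 multiplier
Red → ±2% tolerance
49 × 0.1 = 4.9 Ω
Allowed range: 4.802 Ω to 4.998 Ω.
4.959 Ω lies inside that range.

yes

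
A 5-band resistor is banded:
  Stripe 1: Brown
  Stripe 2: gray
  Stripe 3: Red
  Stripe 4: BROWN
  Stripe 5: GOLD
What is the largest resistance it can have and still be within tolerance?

Brown → 1 (first significant figure)
Grey → 8 (second significant figure)
Red → 2 (third significant figure)
Brown → ×10 multiplier
Gold → ±5% tolerance
182 × 10 = 1820 Ω
Largest = 1820 × (1 + 5/100) = 1911 Ω.

1911 Ω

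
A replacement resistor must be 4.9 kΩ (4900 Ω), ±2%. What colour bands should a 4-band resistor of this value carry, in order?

4900 Ω = 49 × 10^2.
4 → yellow
9 → white
Multiplier 10^2 → red.
±2% tolerance → red.

yellow, white, red, red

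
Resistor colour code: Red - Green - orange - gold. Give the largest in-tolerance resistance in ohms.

26250 Ω

Red → 2 (first significant figure)
Green → 5 (second significant figure)
Orange → ×10^3 multiplier
Gold → ±5% tolerance
25 × 1000 = 25000 Ω
Largest = 25000 × (1 + 5/100) = 26250 Ω.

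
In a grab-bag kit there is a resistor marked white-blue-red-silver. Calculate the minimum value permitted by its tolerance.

White → 9 (first significant figure)
Blue → 6 (second significant figure)
Red → ×10^2 multiplier
Silver → ±10% tolerance
96 × 100 = 9600 Ω
Minimum = 9600 × (1 − 10/100) = 8640 Ω.

8640 Ω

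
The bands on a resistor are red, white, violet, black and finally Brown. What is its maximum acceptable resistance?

Red → 2 (first significant figure)
White → 9 (second significant figure)
Violet → 7 (third significant figure)
Black → ×1 multiplier
Brown → ±1% tolerance
297 × 1 = 297 Ω
Maximum = 297 × (1 + 1/100) = 299.97 Ω.

299.97 Ω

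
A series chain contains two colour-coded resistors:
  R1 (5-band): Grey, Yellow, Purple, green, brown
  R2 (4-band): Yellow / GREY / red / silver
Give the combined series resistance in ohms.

84704800 Ω

R1: grey, yellow, violet → 847; green ×10^5 → 84700000 Ω.
R2: yellow, grey → 48; red ×10^2 → 4800 Ω.
Series: 84700000 + 4800 = 84704800 Ω.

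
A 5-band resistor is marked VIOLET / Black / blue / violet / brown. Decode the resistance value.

Violet → 7 (first significant figure)
Black → 0 (second significant figure)
Blue → 6 (third significant figure)
Violet → ×10^7 multiplier
706 × 10000000 = 7060000000 Ω

7060000000 Ω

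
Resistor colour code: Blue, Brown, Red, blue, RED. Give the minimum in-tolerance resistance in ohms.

Blue → 6 (first significant figure)
Brown → 1 (second significant figure)
Red → 2 (third significant figure)
Blue → ×10^6 multiplier
Red → ±2% tolerance
612 × 1000000 = 612000000 Ω
Minimum = 612000000 × (1 − 2/100) = 599760000 Ω.

599760000 Ω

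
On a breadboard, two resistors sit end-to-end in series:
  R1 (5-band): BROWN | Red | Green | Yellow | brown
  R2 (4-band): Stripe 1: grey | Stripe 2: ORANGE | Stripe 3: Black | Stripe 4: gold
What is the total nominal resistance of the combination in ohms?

R1: brown, red, green → 125; yellow ×10^4 → 1250000 Ω.
R2: grey, orange → 83; black ×1 → 83 Ω.
Series: 1250000 + 83 = 1250083 Ω.

1250083 Ω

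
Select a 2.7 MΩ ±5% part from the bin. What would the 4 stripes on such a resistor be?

red, violet, green, gold

2700000 Ω = 27 × 10^5.
2 → red
7 → violet
Multiplier 10^5 → green.
±5% tolerance → gold.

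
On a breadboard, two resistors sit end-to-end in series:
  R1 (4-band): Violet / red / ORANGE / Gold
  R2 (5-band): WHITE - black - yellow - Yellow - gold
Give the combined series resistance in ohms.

R1: violet, red → 72; orange ×10^3 → 72000 Ω.
R2: white, black, yellow → 904; yellow ×10^4 → 9040000 Ω.
Series: 72000 + 9040000 = 9112000 Ω.

9112000 Ω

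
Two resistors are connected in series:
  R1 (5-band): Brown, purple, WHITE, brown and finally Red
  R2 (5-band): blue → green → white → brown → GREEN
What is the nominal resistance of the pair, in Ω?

8380 Ω

R1: brown, violet, white → 179; brown ×10 → 1790 Ω.
R2: blue, green, white → 659; brown ×10 → 6590 Ω.
Series: 1790 + 6590 = 8380 Ω.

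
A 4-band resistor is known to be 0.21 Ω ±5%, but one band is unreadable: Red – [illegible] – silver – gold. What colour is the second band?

0.21 Ω = 21 × 10^-2.
The second band gives digit 1 of the significand, and 1 is brown.

brown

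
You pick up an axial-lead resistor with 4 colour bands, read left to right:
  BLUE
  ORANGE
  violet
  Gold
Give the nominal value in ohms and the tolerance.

Blue → 6 (first significant figure)
Orange → 3 (second significant figure)
Violet → ×10^7 multiplier
Gold → ±5% tolerance
63 × 10000000 = 630000000 Ω

630000000 Ω ±5%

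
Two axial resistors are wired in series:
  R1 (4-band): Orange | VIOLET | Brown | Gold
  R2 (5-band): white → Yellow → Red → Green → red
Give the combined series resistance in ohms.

94200370 Ω

R1: orange, violet → 37; brown ×10 → 370 Ω.
R2: white, yellow, red → 942; green ×10^5 → 94200000 Ω.
Series: 370 + 94200000 = 94200370 Ω.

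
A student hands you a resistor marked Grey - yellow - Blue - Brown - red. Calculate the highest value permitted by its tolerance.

8629.2 Ω

Grey → 8 (first significant figure)
Yellow → 4 (second significant figure)
Blue → 6 (third significant figure)
Brown → ×10 multiplier
Red → ±2% tolerance
846 × 10 = 8460 Ω
Highest = 8460 × (1 + 2/100) = 8629.2 Ω.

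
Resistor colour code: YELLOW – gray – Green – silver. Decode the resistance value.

Yellow → 4 (first significant figure)
Grey → 8 (second significant figure)
Green → ×10^5 multiplier
48 × 100000 = 4800000 Ω

4800000 Ω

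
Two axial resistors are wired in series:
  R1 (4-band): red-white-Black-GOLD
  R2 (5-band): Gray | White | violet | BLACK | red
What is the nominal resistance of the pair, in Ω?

R1: red, white → 29; black ×1 → 29 Ω.
R2: grey, white, violet → 897; black ×1 → 897 Ω.
Series: 29 + 897 = 926 Ω.

926 Ω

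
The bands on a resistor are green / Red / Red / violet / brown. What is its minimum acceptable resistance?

5167800000 Ω

Green → 5 (first significant figure)
Red → 2 (second significant figure)
Red → 2 (third significant figure)
Violet → ×10^7 multiplier
Brown → ±1% tolerance
522 × 10000000 = 5220000000 Ω
Minimum = 5220000000 × (1 − 1/100) = 5167800000 Ω.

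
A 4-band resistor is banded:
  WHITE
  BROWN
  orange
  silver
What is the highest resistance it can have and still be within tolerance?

White → 9 (first significant figure)
Brown → 1 (second significant figure)
Orange → ×10^3 multiplier
Silver → ±10% tolerance
91 × 1000 = 91000 Ω
Highest = 91000 × (1 + 10/100) = 100100 Ω.

100100 Ω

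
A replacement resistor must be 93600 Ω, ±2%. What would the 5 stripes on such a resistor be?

white, orange, blue, red, red

93600 Ω = 936 × 10^2.
9 → white
3 → orange
6 → blue
Multiplier 10^2 → red.
±2% tolerance → red.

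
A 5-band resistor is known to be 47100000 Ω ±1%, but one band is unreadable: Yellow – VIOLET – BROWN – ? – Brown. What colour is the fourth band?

47100000 Ω = 471 × 10^5.
The fourth band is the multiplier, 10^5, which is green.

green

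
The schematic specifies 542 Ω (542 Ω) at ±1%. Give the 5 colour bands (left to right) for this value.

green, yellow, red, black, brown

542 Ω = 542 × 10^0.
5 → green
4 → yellow
2 → red
Multiplier 10^0 → black.
±1% tolerance → brown.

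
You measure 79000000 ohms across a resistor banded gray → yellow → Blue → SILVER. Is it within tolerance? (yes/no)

Grey → 8 (first significant figure)
Yellow → 4 (second significant figure)
Blue → ×10^6 multiplier
Silver → ±10% tolerance
84 × 1000000 = 84000000 Ω
Allowed range: 75600000 Ω to 92400000 Ω.
79000000 ohms lies inside that range.

yes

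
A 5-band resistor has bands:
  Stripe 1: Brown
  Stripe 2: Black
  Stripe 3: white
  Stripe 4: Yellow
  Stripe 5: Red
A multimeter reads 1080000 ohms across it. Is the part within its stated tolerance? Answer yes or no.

yes

Brown → 1 (first significant figure)
Black → 0 (second significant figure)
White → 9 (third significant figure)
Yellow → ×10^4 multiplier
Red → ±2% tolerance
109 × 10000 = 1090000 Ω
Allowed range: 1068200 Ω to 1111800 Ω.
1080000 ohms lies inside that range.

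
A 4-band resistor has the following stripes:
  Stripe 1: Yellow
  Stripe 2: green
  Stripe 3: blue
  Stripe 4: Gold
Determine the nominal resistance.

Yellow → 4 (first significant figure)
Green → 5 (second significant figure)
Blue → ×10^6 multiplier
45 × 1000000 = 45000000 Ω

45000000 Ω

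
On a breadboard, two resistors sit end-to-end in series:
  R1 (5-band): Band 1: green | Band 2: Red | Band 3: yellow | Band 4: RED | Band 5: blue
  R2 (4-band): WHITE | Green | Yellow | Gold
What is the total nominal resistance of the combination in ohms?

R1: green, red, yellow → 524; red ×10^2 → 52400 Ω.
R2: white, green → 95; yellow ×10^4 → 950000 Ω.
Series: 52400 + 950000 = 1002400 Ω.

1002400 Ω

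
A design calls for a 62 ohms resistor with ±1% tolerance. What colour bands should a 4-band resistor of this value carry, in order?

blue, red, black, brown

62 Ω = 62 × 10^0.
6 → blue
2 → red
Multiplier 10^0 → black.
±1% tolerance → brown.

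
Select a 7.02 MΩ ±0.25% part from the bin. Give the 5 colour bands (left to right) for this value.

7020000 Ω = 702 × 10^4.
7 → violet
0 → black
2 → red
Multiplier 10^4 → yellow.
±0.25% tolerance → blue.

violet, black, red, yellow, blue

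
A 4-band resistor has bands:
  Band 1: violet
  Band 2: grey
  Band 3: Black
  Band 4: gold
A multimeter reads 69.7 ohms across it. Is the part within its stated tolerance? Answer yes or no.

Violet → 7 (first significant figure)
Grey → 8 (second significant figure)
Black → ×1 multiplier
Gold → ±5% tolerance
78 × 1 = 78 Ω
Allowed range: 74.1 Ω to 81.9 Ω.
69.7 ohms lies outside that range.

no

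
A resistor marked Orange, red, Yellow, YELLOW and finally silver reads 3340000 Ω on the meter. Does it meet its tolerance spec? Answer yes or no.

Orange → 3 (first significant figure)
Red → 2 (second significant figure)
Yellow → 4 (third significant figure)
Yellow → ×10^4 multiplier
Silver → ±10% tolerance
324 × 10000 = 3240000 Ω
Allowed range: 2916000 Ω to 3564000 Ω.
3340000 Ω lies inside that range.

yes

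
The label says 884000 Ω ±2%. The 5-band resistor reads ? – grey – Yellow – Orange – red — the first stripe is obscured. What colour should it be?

grey

884000 Ω = 884 × 10^3.
The first band gives digit 8 of the significand, and 8 is grey.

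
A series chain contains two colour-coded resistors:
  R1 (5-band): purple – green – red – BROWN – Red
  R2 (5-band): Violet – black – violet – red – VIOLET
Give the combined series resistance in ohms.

R1: violet, green, red → 752; brown ×10 → 7520 Ω.
R2: violet, black, violet → 707; red ×10^2 → 70700 Ω.
Series: 7520 + 70700 = 78220 Ω.

78220 Ω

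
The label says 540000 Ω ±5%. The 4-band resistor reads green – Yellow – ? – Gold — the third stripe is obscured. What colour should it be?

540000 Ω = 54 × 10^4.
The third band is the multiplier, 10^4, which is yellow.

yellow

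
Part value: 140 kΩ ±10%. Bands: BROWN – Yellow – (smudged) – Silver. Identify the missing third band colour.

yellow

140000 Ω = 14 × 10^4.
The third band is the multiplier, 10^4, which is yellow.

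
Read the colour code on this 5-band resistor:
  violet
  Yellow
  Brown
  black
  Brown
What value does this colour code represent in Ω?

Violet → 7 (first significant figure)
Yellow → 4 (second significant figure)
Brown → 1 (third significant figure)
Black → ×1 multiplier
741 × 1 = 741 Ω

741 Ω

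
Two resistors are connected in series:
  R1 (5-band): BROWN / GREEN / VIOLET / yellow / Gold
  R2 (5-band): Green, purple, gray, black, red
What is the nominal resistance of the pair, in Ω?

R1: brown, green, violet → 157; yellow ×10^4 → 1570000 Ω.
R2: green, violet, grey → 578; black ×1 → 578 Ω.
Series: 1570000 + 578 = 1570578 Ω.

1570578 Ω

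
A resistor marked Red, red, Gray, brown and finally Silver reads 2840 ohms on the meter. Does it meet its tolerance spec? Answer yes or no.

no

Red → 2 (first significant figure)
Red → 2 (second significant figure)
Grey → 8 (third significant figure)
Brown → ×10 multiplier
Silver → ±10% tolerance
228 × 10 = 2280 Ω
Allowed range: 2052 Ω to 2508 Ω.
2840 ohms lies outside that range.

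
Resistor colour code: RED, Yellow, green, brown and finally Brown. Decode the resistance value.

2450 Ω

Red → 2 (first significant figure)
Yellow → 4 (second significant figure)
Green → 5 (third significant figure)
Brown → ×10 multiplier
245 × 10 = 2450 Ω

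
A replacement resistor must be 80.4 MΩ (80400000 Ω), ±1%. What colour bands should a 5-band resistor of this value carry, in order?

grey, black, yellow, green, brown

80400000 Ω = 804 × 10^5.
8 → grey
0 → black
4 → yellow
Multiplier 10^5 → green.
±1% tolerance → brown.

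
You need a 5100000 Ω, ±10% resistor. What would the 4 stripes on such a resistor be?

5100000 Ω = 51 × 10^5.
5 → green
1 → brown
Multiplier 10^5 → green.
±10% tolerance → silver.

green, brown, green, silver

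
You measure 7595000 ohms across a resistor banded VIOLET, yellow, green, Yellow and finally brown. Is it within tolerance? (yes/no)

no

Violet → 7 (first significant figure)
Yellow → 4 (second significant figure)
Green → 5 (third significant figure)
Yellow → ×10^4 multiplier
Brown → ±1% tolerance
745 × 10000 = 7450000 Ω
Allowed range: 7375500 Ω to 7524500 Ω.
7595000 ohms lies outside that range.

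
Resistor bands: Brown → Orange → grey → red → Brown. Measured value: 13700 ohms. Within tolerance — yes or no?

Brown → 1 (first significant figure)
Orange → 3 (second significant figure)
Grey → 8 (third significant figure)
Red → ×10^2 multiplier
Brown → ±1% tolerance
138 × 100 = 13800 Ω
Allowed range: 13662 Ω to 13938 Ω.
13700 ohms lies inside that range.

yes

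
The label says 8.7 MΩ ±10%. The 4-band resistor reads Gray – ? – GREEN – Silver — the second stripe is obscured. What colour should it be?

violet

8700000 Ω = 87 × 10^5.
The second band gives digit 7 of the significand, and 7 is violet.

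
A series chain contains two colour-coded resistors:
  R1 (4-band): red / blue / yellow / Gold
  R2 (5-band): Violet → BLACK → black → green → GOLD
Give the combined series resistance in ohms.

70260000 Ω

R1: red, blue → 26; yellow ×10^4 → 260000 Ω.
R2: violet, black, black → 700; green ×10^5 → 70000000 Ω.
Series: 260000 + 70000000 = 70260000 Ω.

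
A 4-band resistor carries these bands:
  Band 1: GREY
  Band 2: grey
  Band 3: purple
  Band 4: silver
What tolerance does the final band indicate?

The last band, silver, is the tolerance band.
Silver corresponds to ±10%.

±10%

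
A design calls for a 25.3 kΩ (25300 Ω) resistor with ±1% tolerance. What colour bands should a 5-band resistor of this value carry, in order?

25300 Ω = 253 × 10^2.
2 → red
5 → green
3 → orange
Multiplier 10^2 → red.
±1% tolerance → brown.

red, green, orange, red, brown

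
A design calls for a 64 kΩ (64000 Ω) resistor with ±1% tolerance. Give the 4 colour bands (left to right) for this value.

blue, yellow, orange, brown

64000 Ω = 64 × 10^3.
6 → blue
4 → yellow
Multiplier 10^3 → orange.
±1% tolerance → brown.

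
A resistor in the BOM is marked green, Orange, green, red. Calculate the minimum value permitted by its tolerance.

Green → 5 (first significant figure)
Orange → 3 (second significant figure)
Green → ×10^5 multiplier
Red → ±2% tolerance
53 × 100000 = 5300000 Ω
Minimum = 5300000 × (1 − 2/100) = 5194000 Ω.

5194000 Ω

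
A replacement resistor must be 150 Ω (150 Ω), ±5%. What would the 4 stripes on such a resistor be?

150 Ω = 15 × 10^1.
1 → brown
5 → green
Multiplier 10^1 → brown.
±5% tolerance → gold.

brown, green, brown, gold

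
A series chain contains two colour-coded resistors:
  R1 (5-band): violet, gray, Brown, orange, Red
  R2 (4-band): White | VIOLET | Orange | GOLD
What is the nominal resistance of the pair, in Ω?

R1: violet, grey, brown → 781; orange ×10^3 → 781000 Ω.
R2: white, violet → 97; orange ×10^3 → 97000 Ω.
Series: 781000 + 97000 = 878000 Ω.

878000 Ω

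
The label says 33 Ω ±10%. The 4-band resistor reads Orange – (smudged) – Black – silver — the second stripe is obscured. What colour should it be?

33 Ω = 33 × 10^0.
The second band gives digit 3 of the significand, and 3 is orange.

orange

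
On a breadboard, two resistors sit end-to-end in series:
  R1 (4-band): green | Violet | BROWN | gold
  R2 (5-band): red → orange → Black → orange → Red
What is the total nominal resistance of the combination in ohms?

R1: green, violet → 57; brown ×10 → 570 Ω.
R2: red, orange, black → 230; orange ×10^3 → 230000 Ω.
Series: 570 + 230000 = 230570 Ω.

230570 Ω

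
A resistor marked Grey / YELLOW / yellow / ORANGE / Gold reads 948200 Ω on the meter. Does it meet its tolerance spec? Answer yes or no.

no

Grey → 8 (first significant figure)
Yellow → 4 (second significant figure)
Yellow → 4 (third significant figure)
Orange → ×10^3 multiplier
Gold → ±5% tolerance
844 × 1000 = 844000 Ω
Allowed range: 801800 Ω to 886200 Ω.
948200 Ω lies outside that range.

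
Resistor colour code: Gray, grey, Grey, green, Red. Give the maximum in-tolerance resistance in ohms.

Grey → 8 (first significant figure)
Grey → 8 (second significant figure)
Grey → 8 (third significant figure)
Green → ×10^5 multiplier
Red → ±2% tolerance
888 × 100000 = 88800000 Ω
Maximum = 88800000 × (1 + 2/100) = 90576000 Ω.

90576000 Ω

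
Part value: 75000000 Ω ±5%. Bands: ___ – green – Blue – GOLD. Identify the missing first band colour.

75000000 Ω = 75 × 10^6.
The first band gives digit 7 of the significand, and 7 is violet.

violet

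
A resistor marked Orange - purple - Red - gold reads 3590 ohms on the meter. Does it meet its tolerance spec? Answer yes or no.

yes

Orange → 3 (first significant figure)
Violet → 7 (second significant figure)
Red → ×10^2 multiplier
Gold → ±5% tolerance
37 × 100 = 3700 Ω
Allowed range: 3515 Ω to 3885 Ω.
3590 ohms lies inside that range.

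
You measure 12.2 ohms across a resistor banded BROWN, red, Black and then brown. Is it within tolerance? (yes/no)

Brown → 1 (first significant figure)
Red → 2 (second significant figure)
Black → ×1 multiplier
Brown → ±1% tolerance
12 × 1 = 12 Ω
Allowed range: 11.88 Ω to 12.12 Ω.
12.2 ohms lies outside that range.

no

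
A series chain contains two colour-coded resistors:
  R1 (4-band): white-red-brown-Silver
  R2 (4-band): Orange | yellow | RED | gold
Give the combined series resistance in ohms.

R1: white, red → 92; brown ×10 → 920 Ω.
R2: orange, yellow → 34; red ×10^2 → 3400 Ω.
Series: 920 + 3400 = 4320 Ω.

4320 Ω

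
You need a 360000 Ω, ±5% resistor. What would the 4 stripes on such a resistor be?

360000 Ω = 36 × 10^4.
3 → orange
6 → blue
Multiplier 10^4 → yellow.
±5% tolerance → gold.

orange, blue, yellow, gold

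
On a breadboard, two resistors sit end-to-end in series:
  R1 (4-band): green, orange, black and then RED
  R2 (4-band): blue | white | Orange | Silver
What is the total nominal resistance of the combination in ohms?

R1: green, orange → 53; black ×1 → 53 Ω.
R2: blue, white → 69; orange ×10^3 → 69000 Ω.
Series: 53 + 69000 = 69053 Ω.

69053 Ω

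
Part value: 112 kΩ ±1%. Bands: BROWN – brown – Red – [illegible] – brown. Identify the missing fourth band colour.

112000 Ω = 112 × 10^3.
The fourth band is the multiplier, 10^3, which is orange.

orange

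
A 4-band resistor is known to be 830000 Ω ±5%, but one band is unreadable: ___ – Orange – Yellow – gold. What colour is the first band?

grey

830000 Ω = 83 × 10^4.
The first band gives digit 8 of the significand, and 8 is grey.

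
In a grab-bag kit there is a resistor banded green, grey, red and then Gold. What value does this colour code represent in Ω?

Green → 5 (first significant figure)
Grey → 8 (second significant figure)
Red → ×10^2 multiplier
58 × 100 = 5800 Ω

5800 Ω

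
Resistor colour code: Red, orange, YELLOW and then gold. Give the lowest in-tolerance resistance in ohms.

Red → 2 (first significant figure)
Orange → 3 (second significant figure)
Yellow → ×10^4 multiplier
Gold → ±5% tolerance
23 × 10000 = 230000 Ω
Lowest = 230000 × (1 − 5/100) = 218500 Ω.

218500 Ω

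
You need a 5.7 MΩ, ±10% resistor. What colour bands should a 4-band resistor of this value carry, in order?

5700000 Ω = 57 × 10^5.
5 → green
7 → violet
Multiplier 10^5 → green.
±10% tolerance → silver.

green, violet, green, silver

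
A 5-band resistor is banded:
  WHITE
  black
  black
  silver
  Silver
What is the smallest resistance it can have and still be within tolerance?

White → 9 (first significant figure)
Black → 0 (second significant figure)
Black → 0 (third significant figure)
Silver → ×0.01 multiplier
Silver → ±10% tolerance
900 × 0.01 = 9 Ω
Smallest = 9 × (1 − 10/100) = 8.1 Ω.

8.1 Ω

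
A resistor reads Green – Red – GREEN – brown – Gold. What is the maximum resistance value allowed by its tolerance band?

5512.5 Ω

Green → 5 (first significant figure)
Red → 2 (second significant figure)
Green → 5 (third significant figure)
Brown → ×10 multiplier
Gold → ±5% tolerance
525 × 10 = 5250 Ω
Maximum = 5250 × (1 + 5/100) = 5512.5 Ω.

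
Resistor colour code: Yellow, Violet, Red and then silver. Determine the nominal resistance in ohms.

4700 Ω

Yellow → 4 (first significant figure)
Violet → 7 (second significant figure)
Red → ×10^2 multiplier
47 × 100 = 4700 Ω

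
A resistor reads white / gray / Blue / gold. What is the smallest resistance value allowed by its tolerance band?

93100000 Ω

White → 9 (first significant figure)
Grey → 8 (second significant figure)
Blue → ×10^6 multiplier
Gold → ±5% tolerance
98 × 1000000 = 98000000 Ω
Smallest = 98000000 × (1 − 5/100) = 93100000 Ω.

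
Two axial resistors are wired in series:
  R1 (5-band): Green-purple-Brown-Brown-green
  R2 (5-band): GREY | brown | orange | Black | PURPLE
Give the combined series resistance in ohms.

6523 Ω

R1: green, violet, brown → 571; brown ×10 → 5710 Ω.
R2: grey, brown, orange → 813; black ×1 → 813 Ω.
Series: 5710 + 813 = 6523 Ω.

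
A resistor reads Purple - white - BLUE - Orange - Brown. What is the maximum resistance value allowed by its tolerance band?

Violet → 7 (first significant figure)
White → 9 (second significant figure)
Blue → 6 (third significant figure)
Orange → ×10^3 multiplier
Brown → ±1% tolerance
796 × 1000 = 796000 Ω
Maximum = 796000 × (1 + 1/100) = 803960 Ω.

803960 Ω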